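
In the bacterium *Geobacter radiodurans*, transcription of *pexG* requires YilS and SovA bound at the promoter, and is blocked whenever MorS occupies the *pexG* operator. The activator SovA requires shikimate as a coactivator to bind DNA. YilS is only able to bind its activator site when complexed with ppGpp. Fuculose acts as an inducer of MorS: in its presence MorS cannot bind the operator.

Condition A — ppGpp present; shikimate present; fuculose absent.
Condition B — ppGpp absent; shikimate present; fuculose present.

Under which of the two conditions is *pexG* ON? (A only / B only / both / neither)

Condition A:
ppGpp is present, so YilS is active.
Shikimate is present, so SovA is active.
Fuculose is absent, so MorS is active.
With repressor MorS bound, *pexG* is not transcribed.
→ *pexG* is OFF in A.
Condition B:
ppGpp is absent, so YilS is inactive.
Shikimate is present, so SovA is active.
Fuculose is present, so MorS is inactive.
Required activator YilS is absent, so *pexG* is not transcribed.
→ *pexG* is OFF in B.

neither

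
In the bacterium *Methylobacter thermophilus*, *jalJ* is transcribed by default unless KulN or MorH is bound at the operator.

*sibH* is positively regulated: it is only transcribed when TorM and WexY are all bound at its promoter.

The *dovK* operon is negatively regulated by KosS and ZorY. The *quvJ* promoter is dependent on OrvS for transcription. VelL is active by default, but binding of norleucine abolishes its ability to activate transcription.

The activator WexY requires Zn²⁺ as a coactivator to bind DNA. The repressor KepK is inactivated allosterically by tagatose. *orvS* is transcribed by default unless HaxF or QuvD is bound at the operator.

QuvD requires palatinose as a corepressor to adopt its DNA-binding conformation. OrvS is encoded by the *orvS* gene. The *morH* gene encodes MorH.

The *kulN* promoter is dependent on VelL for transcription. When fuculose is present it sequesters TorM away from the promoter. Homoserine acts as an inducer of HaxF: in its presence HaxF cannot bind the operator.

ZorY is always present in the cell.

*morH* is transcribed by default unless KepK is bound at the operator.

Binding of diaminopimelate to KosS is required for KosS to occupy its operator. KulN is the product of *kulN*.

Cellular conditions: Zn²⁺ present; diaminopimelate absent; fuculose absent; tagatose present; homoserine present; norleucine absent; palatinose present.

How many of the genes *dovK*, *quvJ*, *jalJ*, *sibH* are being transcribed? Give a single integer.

Diaminopimelate is absent, so KosS is inactive.
ZorY is produced constitutively and is active.
With repressor ZorY bound, *dovK* is not transcribed.
→ *dovK* is OFF.
Homoserine is present, so HaxF is inactive.
Palatinose is present, so QuvD is active.
With repressor QuvD bound, *orvS* is not transcribed.
So OrvS is not produced.
Required activator OrvS is absent, so *quvJ* is not transcribed.
→ *quvJ* is OFF.
Norleucine is absent, so VelL is active.
No repressor is bound and VelL is active, so *kulN* is transcribed.
So KulN is produced and active.
Tagatose is present, so KepK is inactive.
With no repressor bound, *morH* is transcribed.
So MorH is produced and active.
With repressor KulN bound, *jalJ* is not transcribed.
→ *jalJ* is OFF.
Fuculose is absent, so TorM is active.
Zn²⁺ is present, so WexY is active.
No repressor is bound and TorM and WexY are active, so *sibH* is transcribed.
→ *sibH* is ON.
1 of the 4 genes is transcribed.

1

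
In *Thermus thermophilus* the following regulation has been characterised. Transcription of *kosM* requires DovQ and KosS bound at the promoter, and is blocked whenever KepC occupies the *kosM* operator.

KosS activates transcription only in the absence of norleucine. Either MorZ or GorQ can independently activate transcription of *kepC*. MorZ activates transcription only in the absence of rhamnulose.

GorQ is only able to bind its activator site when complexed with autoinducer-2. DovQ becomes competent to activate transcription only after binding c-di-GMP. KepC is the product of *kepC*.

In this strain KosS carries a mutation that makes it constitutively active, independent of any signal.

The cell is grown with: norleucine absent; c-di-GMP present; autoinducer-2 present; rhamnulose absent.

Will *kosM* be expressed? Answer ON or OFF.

OFF

c-di-GMP is present, so DovQ is active.
KosS is constitutively active in this strain.
Rhamnulose is absent, so MorZ is active.
Autoinducer-2 is present, so GorQ is active.
Activator MorZ is present, so *kepC* is transcribed.
So KepC is produced and active.
With repressor KepC bound, *kosM* is not transcribed.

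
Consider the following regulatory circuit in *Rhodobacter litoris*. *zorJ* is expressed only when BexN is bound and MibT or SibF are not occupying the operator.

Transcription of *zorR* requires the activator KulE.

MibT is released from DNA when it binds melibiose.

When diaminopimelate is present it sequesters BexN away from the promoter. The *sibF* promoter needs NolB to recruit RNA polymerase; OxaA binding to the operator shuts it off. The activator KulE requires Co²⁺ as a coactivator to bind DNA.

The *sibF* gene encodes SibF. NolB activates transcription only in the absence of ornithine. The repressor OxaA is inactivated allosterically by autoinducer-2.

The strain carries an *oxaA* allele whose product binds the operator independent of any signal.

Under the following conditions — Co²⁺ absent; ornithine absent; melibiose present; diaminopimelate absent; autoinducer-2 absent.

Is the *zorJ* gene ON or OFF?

Melibiose is present, so MibT is inactive.
OxaA is constitutively active in this strain.
Ornithine is absent, so NolB is active.
With repressor OxaA bound, *sibF* is not transcribed.
So SibF is not produced.
Diaminopimelate is absent, so BexN is active.
No repressor is bound and BexN is active, so *zorJ* is transcribed.

ON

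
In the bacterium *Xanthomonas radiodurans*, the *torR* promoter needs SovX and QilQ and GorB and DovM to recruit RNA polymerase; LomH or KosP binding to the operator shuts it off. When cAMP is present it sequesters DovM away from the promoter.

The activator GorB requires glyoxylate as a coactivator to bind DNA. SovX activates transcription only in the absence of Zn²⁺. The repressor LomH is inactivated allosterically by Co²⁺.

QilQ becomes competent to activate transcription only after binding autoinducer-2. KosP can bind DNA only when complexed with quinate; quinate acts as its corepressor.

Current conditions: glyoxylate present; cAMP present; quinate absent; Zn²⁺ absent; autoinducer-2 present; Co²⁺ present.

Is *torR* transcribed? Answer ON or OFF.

Co²⁺ is present, so LomH is inactive.
Zn²⁺ is absent, so SovX is active.
Autoinducer-2 is present, so QilQ is active.
Glyoxylate is present, so GorB is active.
cAMP is present, so DovM is inactive.
Quinate is absent, so KosP is inactive.
Required activator DovM is absent, so *torR* is not transcribed.

OFF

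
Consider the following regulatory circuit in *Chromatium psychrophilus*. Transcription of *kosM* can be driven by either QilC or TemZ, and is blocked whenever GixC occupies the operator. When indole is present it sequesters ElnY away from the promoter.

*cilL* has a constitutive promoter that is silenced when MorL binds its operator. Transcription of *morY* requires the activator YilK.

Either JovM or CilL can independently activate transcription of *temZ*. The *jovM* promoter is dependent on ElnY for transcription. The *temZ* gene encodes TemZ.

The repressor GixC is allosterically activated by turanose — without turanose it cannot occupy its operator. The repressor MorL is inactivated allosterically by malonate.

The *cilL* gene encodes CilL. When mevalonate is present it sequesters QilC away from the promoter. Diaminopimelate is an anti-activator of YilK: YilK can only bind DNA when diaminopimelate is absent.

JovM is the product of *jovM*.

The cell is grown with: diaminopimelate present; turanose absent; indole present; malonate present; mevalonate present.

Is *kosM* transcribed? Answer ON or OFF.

ON

Turanose is absent, so GixC is inactive.
Mevalonate is present, so QilC is inactive.
Indole is present, so ElnY is inactive.
Required activator ElnY is absent, so *jovM* is not transcribed.
So JovM is not produced.
Malonate is present, so MorL is inactive.
With no repressor bound, *cilL* is transcribed.
So CilL is produced and active.
Activator CilL is present, so *temZ* is transcribed.
So TemZ is produced and active.
Activator TemZ is present, so *kosM* is transcribed.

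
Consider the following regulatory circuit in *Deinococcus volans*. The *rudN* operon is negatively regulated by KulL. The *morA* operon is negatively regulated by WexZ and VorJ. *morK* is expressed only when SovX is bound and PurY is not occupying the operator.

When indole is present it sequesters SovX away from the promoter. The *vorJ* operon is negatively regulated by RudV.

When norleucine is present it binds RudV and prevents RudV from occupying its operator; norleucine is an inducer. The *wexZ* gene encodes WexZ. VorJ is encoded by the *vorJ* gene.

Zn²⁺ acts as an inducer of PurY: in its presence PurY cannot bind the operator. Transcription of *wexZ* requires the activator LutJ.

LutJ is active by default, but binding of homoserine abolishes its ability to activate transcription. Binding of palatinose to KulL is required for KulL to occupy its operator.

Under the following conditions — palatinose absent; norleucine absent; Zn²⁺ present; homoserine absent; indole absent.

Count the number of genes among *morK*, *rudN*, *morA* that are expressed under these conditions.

Zn²⁺ is present, so PurY is inactive.
Indole is absent, so SovX is active.
No repressor is bound and SovX is active, so *morK* is transcribed.
→ *morK* is ON.
Palatinose is absent, so KulL is inactive.
With no repressor bound, *rudN* is transcribed.
→ *rudN* is ON.
Homoserine is absent, so LutJ is active.
No repressor is bound and LutJ is active, so *wexZ* is transcribed.
So WexZ is produced and active.
Norleucine is absent, so RudV is active.
With repressor RudV bound, *vorJ* is not transcribed.
So VorJ is not produced.
With repressor WexZ bound, *morA* is not transcribed.
→ *morA* is OFF.
2 of the 3 genes are transcribed.

2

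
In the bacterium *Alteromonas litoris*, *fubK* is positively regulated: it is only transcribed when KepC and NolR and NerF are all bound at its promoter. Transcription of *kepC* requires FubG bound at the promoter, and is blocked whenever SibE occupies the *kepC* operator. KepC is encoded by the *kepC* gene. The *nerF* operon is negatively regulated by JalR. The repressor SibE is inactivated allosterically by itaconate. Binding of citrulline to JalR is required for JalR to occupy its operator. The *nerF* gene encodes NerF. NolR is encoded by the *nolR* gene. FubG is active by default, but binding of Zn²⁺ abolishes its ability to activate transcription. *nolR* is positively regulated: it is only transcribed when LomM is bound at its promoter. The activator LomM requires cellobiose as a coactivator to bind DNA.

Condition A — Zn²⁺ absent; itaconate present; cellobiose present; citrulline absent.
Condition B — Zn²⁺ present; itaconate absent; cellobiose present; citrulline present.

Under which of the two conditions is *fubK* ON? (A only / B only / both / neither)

A only

Condition A:
Zn²⁺ is absent, so FubG is active.
Itaconate is present, so SibE is inactive.
No repressor is bound and FubG is active, so *kepC* is transcribed.
So KepC is produced and active.
Cellobiose is present, so LomM is active.
No repressor is bound and LomM is active, so *nolR* is transcribed.
So NolR is produced and active.
Citrulline is absent, so JalR is inactive.
With no repressor bound, *nerF* is transcribed.
So NerF is produced and active.
No repressor is bound and KepC and NolR and NerF are active, so *fubK* is transcribed.
→ *fubK* is ON in A.
Condition B:
Zn²⁺ is present, so FubG is inactive.
Itaconate is absent, so SibE is active.
With repressor SibE bound, *kepC* is not transcribed.
So KepC is not produced.
Cellobiose is present, so LomM is active.
No repressor is bound and LomM is active, so *nolR* is transcribed.
So NolR is produced and active.
Citrulline is present, so JalR is active.
With repressor JalR bound, *nerF* is not transcribed.
So NerF is not produced.
Required activator KepC is absent, so *fubK* is not transcribed.
→ *fubK* is OFF in B.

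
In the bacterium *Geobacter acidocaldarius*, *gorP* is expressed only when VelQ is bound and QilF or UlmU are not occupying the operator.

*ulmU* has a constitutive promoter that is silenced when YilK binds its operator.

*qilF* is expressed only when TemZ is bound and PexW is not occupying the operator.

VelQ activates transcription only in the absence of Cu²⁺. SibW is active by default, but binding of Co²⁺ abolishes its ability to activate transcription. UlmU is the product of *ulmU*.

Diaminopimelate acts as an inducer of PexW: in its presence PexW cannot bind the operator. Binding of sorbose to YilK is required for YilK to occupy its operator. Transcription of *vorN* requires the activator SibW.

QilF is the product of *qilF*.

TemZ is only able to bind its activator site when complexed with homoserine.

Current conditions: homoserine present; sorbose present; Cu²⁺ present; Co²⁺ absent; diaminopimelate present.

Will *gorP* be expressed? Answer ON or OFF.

Homoserine is present, so TemZ is active.
Diaminopimelate is present, so PexW is inactive.
No repressor is bound and TemZ is active, so *qilF* is transcribed.
So QilF is produced and active.
Cu²⁺ is present, so VelQ is inactive.
Sorbose is present, so YilK is active.
With repressor YilK bound, *ulmU* is not transcribed.
So UlmU is not produced.
With repressor QilF bound, *gorP* is not transcribed.

OFF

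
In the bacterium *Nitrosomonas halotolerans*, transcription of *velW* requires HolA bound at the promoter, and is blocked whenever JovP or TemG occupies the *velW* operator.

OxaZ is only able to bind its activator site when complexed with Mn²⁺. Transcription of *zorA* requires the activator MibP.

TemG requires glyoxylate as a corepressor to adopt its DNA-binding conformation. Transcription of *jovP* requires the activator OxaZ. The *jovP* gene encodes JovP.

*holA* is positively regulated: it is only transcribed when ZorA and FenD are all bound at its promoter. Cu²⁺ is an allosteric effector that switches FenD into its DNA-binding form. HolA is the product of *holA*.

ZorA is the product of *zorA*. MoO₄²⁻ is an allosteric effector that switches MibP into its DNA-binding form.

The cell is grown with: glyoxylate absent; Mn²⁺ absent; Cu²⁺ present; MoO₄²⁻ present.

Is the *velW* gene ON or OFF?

ON

Mn²⁺ is absent, so OxaZ is inactive.
Required activator OxaZ is absent, so *jovP* is not transcribed.
So JovP is not produced.
MoO₄²⁻ is present, so MibP is active.
No repressor is bound and MibP is active, so *zorA* is transcribed.
So ZorA is produced and active.
Cu²⁺ is present, so FenD is active.
No repressor is bound and ZorA and FenD are active, so *holA* is transcribed.
So HolA is produced and active.
Glyoxylate is absent, so TemG is inactive.
No repressor is bound and HolA is active, so *velW* is transcribed.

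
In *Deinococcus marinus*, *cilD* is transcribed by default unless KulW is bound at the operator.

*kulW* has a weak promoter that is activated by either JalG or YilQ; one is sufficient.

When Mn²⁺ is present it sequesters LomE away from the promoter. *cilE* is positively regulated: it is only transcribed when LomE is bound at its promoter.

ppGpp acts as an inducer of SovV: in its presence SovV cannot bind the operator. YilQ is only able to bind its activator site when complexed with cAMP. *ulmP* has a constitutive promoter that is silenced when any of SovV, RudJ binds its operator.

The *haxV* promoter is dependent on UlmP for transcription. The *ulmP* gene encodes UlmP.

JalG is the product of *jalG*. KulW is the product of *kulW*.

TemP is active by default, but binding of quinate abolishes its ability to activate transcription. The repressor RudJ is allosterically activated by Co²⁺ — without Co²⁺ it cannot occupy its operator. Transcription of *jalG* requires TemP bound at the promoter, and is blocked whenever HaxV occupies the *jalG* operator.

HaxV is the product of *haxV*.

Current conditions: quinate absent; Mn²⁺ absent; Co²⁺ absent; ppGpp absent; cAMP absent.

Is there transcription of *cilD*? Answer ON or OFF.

ppGpp is absent, so SovV is active.
Co²⁺ is absent, so RudJ is inactive.
With repressor SovV bound, *ulmP* is not transcribed.
So UlmP is not produced.
Required activator UlmP is absent, so *haxV* is not transcribed.
So HaxV is not produced.
Quinate is absent, so TemP is active.
No repressor is bound and TemP is active, so *jalG* is transcribed.
So JalG is produced and active.
cAMP is absent, so YilQ is inactive.
Activator JalG is present, so *kulW* is transcribed.
So KulW is produced and active.
With repressor KulW bound, *cilD* is not transcribed.

OFF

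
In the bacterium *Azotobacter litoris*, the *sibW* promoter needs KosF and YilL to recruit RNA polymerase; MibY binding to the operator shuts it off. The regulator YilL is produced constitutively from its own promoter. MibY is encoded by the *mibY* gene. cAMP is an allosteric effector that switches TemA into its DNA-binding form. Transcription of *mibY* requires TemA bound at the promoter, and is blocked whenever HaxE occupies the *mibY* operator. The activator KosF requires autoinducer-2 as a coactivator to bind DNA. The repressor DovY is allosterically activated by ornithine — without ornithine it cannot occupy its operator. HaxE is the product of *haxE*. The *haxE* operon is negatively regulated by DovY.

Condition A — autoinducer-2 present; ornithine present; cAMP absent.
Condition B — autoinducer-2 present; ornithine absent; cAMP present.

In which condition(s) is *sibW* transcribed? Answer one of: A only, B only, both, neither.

both

Condition A:
Autoinducer-2 is present, so KosF is active.
YilL is produced constitutively and is active.
Ornithine is present, so DovY is active.
With repressor DovY bound, *haxE* is not transcribed.
So HaxE is not produced.
cAMP is absent, so TemA is inactive.
Required activator TemA is absent, so *mibY* is not transcribed.
So MibY is not produced.
No repressor is bound and KosF and YilL are active, so *sibW* is transcribed.
→ *sibW* is ON in A.
Condition B:
Autoinducer-2 is present, so KosF is active.
YilL is produced constitutively and is active.
Ornithine is absent, so DovY is inactive.
With no repressor bound, *haxE* is transcribed.
So HaxE is produced and active.
cAMP is present, so TemA is active.
With repressor HaxE bound, *mibY* is not transcribed.
So MibY is not produced.
No repressor is bound and KosF and YilL are active, so *sibW* is transcribed.
→ *sibW* is ON in B.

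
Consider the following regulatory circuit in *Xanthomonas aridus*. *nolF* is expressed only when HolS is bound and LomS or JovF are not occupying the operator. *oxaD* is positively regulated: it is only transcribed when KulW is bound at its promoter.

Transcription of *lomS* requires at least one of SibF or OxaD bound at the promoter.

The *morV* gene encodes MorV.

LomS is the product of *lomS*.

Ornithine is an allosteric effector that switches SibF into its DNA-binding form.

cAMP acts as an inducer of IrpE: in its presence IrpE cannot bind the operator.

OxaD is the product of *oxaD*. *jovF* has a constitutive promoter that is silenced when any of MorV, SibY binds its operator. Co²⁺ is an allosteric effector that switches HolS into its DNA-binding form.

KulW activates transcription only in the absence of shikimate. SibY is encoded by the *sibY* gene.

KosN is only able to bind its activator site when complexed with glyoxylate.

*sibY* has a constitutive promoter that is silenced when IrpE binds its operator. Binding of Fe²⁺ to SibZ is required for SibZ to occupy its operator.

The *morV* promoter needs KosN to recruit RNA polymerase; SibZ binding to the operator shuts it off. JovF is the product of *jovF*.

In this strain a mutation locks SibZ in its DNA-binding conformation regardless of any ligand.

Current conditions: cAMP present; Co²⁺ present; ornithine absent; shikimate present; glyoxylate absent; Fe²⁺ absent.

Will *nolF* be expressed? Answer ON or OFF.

ON

Ornithine is absent, so SibF is inactive.
Shikimate is present, so KulW is inactive.
Required activator KulW is absent, so *oxaD* is not transcribed.
So OxaD is not produced.
No activator is available at the *lomS* promoter, so *lomS* is not transcribed.
So LomS is not produced.
Co²⁺ is present, so HolS is active.
Glyoxylate is absent, so KosN is inactive.
SibZ is constitutively active in this strain.
With repressor SibZ bound, *morV* is not transcribed.
So MorV is not produced.
cAMP is present, so IrpE is inactive.
With no repressor bound, *sibY* is transcribed.
So SibY is produced and active.
With repressor SibY bound, *jovF* is not transcribed.
So JovF is not produced.
No repressor is bound and HolS is active, so *nolF* is transcribed.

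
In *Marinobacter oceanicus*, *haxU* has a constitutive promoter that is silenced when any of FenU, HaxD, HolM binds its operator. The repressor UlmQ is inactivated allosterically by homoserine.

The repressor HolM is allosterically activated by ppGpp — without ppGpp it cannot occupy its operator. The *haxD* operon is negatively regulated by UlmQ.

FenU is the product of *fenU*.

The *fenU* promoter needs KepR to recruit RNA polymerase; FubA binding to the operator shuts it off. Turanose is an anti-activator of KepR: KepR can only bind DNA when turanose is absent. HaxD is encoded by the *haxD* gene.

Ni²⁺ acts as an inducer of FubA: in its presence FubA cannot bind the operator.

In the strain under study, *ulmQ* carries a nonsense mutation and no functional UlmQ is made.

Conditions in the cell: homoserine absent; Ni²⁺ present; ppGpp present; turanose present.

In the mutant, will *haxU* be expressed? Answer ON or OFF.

OFF

Turanose is present, so KepR is inactive.
Ni²⁺ is present, so FubA is inactive.
Required activator KepR is absent, so *fenU* is not transcribed.
So FenU is not produced.
UlmQ is non-functional in this strain, so it has no effect.
With no repressor bound, *haxD* is transcribed.
So HaxD is produced and active.
ppGpp is present, so HolM is active.
With repressor HaxD bound, *haxU* is not transcribed.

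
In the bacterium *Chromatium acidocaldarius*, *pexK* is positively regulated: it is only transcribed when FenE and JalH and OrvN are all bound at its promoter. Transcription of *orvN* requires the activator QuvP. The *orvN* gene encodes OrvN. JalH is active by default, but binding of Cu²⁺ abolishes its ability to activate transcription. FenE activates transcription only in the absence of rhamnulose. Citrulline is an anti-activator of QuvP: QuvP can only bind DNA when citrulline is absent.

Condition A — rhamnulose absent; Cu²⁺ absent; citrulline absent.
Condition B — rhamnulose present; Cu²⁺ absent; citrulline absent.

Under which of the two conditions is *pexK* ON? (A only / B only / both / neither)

A only

Condition A:
Rhamnulose is absent, so FenE is active.
Cu²⁺ is absent, so JalH is active.
Citrulline is absent, so QuvP is active.
No repressor is bound and QuvP is active, so *orvN* is transcribed.
So OrvN is produced and active.
No repressor is bound and FenE and JalH and OrvN are active, so *pexK* is transcribed.
→ *pexK* is ON in A.
Condition B:
Rhamnulose is present, so FenE is inactive.
Cu²⁺ is absent, so JalH is active.
Citrulline is absent, so QuvP is active.
No repressor is bound and QuvP is active, so *orvN* is transcribed.
So OrvN is produced and active.
Required activator FenE is absent, so *pexK* is not transcribed.
→ *pexK* is OFF in B.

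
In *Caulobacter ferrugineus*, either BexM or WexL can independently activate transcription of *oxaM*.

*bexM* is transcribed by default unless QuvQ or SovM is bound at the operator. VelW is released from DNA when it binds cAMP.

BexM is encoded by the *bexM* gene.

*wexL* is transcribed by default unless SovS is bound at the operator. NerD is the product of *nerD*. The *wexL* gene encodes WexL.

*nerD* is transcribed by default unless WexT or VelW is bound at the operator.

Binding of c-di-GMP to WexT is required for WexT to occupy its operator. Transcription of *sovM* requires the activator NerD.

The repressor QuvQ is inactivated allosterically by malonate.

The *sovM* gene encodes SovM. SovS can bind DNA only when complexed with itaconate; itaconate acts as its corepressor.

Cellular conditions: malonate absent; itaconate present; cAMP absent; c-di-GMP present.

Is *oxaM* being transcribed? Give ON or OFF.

OFF

Malonate is absent, so QuvQ is active.
c-di-GMP is present, so WexT is active.
cAMP is absent, so VelW is active.
With repressor WexT bound, *nerD* is not transcribed.
So NerD is not produced.
Required activator NerD is absent, so *sovM* is not transcribed.
So SovM is not produced.
With repressor QuvQ bound, *bexM* is not transcribed.
So BexM is not produced.
Itaconate is present, so SovS is active.
With repressor SovS bound, *wexL* is not transcribed.
So WexL is not produced.
No activator is available at the *oxaM* promoter, so *oxaM* is not transcribed.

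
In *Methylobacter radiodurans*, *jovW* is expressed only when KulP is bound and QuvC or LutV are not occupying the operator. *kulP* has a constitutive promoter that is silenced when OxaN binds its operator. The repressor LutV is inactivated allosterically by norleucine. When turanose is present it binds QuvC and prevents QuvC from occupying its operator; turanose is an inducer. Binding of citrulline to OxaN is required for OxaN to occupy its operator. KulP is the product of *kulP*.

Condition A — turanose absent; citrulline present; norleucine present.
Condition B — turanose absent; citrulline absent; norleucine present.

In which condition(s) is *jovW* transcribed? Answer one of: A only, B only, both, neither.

Condition A:
Turanose is absent, so QuvC is active.
Citrulline is present, so OxaN is active.
With repressor OxaN bound, *kulP* is not transcribed.
So KulP is not produced.
Norleucine is present, so LutV is inactive.
With repressor QuvC bound, *jovW* is not transcribed.
→ *jovW* is OFF in A.
Condition B:
Turanose is absent, so QuvC is active.
Citrulline is absent, so OxaN is inactive.
With no repressor bound, *kulP* is transcribed.
So KulP is produced and active.
Norleucine is present, so LutV is inactive.
With repressor QuvC bound, *jovW* is not transcribed.
→ *jovW* is OFF in B.

neither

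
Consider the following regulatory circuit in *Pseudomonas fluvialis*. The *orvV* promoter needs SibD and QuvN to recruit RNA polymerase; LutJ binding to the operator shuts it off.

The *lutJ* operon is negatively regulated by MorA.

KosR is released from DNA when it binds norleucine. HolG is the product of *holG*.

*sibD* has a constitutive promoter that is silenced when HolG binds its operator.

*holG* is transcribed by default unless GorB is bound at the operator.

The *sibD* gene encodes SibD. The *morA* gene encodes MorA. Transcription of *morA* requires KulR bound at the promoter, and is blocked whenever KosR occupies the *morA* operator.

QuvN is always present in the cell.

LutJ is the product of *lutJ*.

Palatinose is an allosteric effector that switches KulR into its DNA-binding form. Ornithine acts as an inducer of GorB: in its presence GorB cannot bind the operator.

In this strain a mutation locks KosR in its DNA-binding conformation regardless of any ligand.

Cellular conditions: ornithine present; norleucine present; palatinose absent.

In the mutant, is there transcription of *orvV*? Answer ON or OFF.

OFF

Ornithine is present, so GorB is inactive.
With no repressor bound, *holG* is transcribed.
So HolG is produced and active.
With repressor HolG bound, *sibD* is not transcribed.
So SibD is not produced.
Palatinose is absent, so KulR is inactive.
KosR is constitutively active in this strain.
With repressor KosR bound, *morA* is not transcribed.
So MorA is not produced.
With no repressor bound, *lutJ* is transcribed.
So LutJ is produced and active.
QuvN is produced constitutively and is active.
With repressor LutJ bound, *orvV* is not transcribed.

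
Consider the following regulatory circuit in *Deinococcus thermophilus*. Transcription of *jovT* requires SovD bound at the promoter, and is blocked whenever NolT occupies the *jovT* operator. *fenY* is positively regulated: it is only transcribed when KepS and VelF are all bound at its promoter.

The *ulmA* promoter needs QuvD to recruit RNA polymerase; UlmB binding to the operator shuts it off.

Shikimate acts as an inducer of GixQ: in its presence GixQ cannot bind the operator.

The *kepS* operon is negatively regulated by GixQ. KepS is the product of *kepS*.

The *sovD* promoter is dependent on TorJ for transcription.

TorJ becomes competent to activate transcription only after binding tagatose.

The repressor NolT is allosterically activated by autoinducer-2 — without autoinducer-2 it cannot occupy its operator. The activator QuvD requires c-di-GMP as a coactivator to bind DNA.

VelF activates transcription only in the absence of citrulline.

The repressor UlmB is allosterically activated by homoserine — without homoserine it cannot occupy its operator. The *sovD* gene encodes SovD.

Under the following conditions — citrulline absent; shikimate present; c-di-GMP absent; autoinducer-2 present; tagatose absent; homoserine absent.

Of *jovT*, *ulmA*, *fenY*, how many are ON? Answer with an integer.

1

Autoinducer-2 is present, so NolT is active.
Tagatose is absent, so TorJ is inactive.
Required activator TorJ is absent, so *sovD* is not transcribed.
So SovD is not produced.
With repressor NolT bound, *jovT* is not transcribed.
→ *jovT* is OFF.
c-di-GMP is absent, so QuvD is inactive.
Homoserine is absent, so UlmB is inactive.
Required activator QuvD is absent, so *ulmA* is not transcribed.
→ *ulmA* is OFF.
Shikimate is present, so GixQ is inactive.
With no repressor bound, *kepS* is transcribed.
So KepS is produced and active.
Citrulline is absent, so VelF is active.
No repressor is bound and KepS and VelF are active, so *fenY* is transcribed.
→ *fenY* is ON.
1 of the 3 genes is transcribed.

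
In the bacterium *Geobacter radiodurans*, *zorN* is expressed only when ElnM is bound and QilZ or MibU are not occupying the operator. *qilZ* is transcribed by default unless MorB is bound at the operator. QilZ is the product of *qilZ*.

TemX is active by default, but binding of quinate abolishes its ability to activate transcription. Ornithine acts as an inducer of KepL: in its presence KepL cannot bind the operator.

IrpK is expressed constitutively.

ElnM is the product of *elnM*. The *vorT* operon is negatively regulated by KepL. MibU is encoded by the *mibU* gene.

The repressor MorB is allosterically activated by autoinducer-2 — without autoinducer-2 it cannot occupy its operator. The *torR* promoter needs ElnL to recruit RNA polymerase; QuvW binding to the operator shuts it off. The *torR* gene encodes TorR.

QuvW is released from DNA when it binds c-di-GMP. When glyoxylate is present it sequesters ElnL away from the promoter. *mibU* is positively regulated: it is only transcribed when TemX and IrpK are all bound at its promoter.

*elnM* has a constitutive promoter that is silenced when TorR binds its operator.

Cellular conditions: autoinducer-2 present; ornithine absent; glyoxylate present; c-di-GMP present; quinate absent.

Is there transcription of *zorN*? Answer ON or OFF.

Glyoxylate is present, so ElnL is inactive.
c-di-GMP is present, so QuvW is inactive.
Required activator ElnL is absent, so *torR* is not transcribed.
So TorR is not produced.
With no repressor bound, *elnM* is transcribed.
So ElnM is produced and active.
Autoinducer-2 is present, so MorB is active.
With repressor MorB bound, *qilZ* is not transcribed.
So QilZ is not produced.
Quinate is absent, so TemX is active.
IrpK is produced constitutively and is active.
No repressor is bound and TemX and IrpK are active, so *mibU* is transcribed.
So MibU is produced and active.
With repressor MibU bound, *zorN* is not transcribed.

OFF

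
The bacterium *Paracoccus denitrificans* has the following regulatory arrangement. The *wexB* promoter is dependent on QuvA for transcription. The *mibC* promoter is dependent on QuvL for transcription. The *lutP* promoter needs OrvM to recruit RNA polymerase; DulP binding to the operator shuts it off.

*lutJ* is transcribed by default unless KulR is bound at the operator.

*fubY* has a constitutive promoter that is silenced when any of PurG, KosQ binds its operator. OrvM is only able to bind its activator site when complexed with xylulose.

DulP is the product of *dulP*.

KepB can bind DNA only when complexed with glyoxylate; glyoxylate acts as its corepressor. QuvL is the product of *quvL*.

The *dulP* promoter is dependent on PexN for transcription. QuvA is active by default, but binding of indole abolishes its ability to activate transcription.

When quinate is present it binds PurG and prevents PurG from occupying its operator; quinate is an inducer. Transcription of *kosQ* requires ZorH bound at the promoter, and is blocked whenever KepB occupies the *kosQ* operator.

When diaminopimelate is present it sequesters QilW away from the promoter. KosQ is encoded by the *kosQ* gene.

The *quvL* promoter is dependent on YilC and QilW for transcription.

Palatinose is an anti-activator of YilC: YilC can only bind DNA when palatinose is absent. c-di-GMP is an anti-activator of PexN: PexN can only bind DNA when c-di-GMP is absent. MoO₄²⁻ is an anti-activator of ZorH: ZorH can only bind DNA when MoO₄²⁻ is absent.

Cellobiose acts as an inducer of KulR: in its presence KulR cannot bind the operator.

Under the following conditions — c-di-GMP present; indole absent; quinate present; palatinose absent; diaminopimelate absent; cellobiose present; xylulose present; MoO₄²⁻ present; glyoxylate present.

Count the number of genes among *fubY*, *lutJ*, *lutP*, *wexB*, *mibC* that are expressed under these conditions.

Quinate is present, so PurG is inactive.
MoO₄²⁻ is present, so ZorH is inactive.
Glyoxylate is present, so KepB is active.
With repressor KepB bound, *kosQ* is not transcribed.
So KosQ is not produced.
With no repressor bound, *fubY* is transcribed.
→ *fubY* is ON.
Cellobiose is present, so KulR is inactive.
With no repressor bound, *lutJ* is transcribed.
→ *lutJ* is ON.
Xylulose is present, so OrvM is active.
c-di-GMP is present, so PexN is inactive.
Required activator PexN is absent, so *dulP* is not transcribed.
So DulP is not produced.
No repressor is bound and OrvM is active, so *lutP* is transcribed.
→ *lutP* is ON.
Indole is absent, so QuvA is active.
No repressor is bound and QuvA is active, so *wexB* is transcribed.
→ *wexB* is ON.
Palatinose is absent, so YilC is active.
Diaminopimelate is absent, so QilW is active.
No repressor is bound and YilC and QilW are active, so *quvL* is transcribed.
So QuvL is produced and active.
No repressor is bound and QuvL is active, so *mibC* is transcribed.
→ *mibC* is ON.
5 of the 5 genes are transcribed.

5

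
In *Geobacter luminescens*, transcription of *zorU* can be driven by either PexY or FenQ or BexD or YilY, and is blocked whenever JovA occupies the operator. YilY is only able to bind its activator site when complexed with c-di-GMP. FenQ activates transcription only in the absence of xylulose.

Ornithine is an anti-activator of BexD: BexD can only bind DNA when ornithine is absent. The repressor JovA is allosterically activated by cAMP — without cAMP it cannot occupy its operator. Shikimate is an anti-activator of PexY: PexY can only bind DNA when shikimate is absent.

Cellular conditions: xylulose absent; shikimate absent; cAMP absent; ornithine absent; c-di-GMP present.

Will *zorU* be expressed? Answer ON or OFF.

ON

Shikimate is absent, so PexY is active.
cAMP is absent, so JovA is inactive.
Xylulose is absent, so FenQ is active.
Ornithine is absent, so BexD is active.
c-di-GMP is present, so YilY is active.
Activator PexY is present, so *zorU* is transcribed.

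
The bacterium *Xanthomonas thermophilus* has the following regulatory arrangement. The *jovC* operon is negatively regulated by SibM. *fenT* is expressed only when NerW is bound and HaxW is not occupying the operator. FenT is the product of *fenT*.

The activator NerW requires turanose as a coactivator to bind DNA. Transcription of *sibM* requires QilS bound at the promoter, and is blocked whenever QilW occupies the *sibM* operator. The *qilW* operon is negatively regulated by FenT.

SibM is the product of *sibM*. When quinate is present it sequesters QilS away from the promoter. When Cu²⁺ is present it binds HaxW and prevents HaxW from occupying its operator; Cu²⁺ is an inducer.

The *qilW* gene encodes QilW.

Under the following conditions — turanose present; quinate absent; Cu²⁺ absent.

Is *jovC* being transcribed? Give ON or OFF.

ON

Cu²⁺ is absent, so HaxW is active.
Turanose is present, so NerW is active.
With repressor HaxW bound, *fenT* is not transcribed.
So FenT is not produced.
With no repressor bound, *qilW* is transcribed.
So QilW is produced and active.
Quinate is absent, so QilS is active.
With repressor QilW bound, *sibM* is not transcribed.
So SibM is not produced.
With no repressor bound, *jovC* is transcribed.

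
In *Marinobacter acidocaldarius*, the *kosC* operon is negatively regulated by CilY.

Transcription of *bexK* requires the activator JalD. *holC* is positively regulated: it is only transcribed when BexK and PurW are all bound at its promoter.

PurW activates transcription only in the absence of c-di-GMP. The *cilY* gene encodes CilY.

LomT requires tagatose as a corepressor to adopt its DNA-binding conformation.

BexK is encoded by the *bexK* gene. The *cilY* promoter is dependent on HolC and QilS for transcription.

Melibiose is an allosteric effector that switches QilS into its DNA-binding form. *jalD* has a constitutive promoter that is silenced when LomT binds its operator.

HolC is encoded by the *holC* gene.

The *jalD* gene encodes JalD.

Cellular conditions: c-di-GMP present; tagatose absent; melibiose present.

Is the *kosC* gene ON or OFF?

Tagatose is absent, so LomT is inactive.
With no repressor bound, *jalD* is transcribed.
So JalD is produced and active.
No repressor is bound and JalD is active, so *bexK* is transcribed.
So BexK is produced and active.
c-di-GMP is present, so PurW is inactive.
Required activator PurW is absent, so *holC* is not transcribed.
So HolC is not produced.
Melibiose is present, so QilS is active.
Required activator HolC is absent, so *cilY* is not transcribed.
So CilY is not produced.
With no repressor bound, *kosC* is transcribed.

ON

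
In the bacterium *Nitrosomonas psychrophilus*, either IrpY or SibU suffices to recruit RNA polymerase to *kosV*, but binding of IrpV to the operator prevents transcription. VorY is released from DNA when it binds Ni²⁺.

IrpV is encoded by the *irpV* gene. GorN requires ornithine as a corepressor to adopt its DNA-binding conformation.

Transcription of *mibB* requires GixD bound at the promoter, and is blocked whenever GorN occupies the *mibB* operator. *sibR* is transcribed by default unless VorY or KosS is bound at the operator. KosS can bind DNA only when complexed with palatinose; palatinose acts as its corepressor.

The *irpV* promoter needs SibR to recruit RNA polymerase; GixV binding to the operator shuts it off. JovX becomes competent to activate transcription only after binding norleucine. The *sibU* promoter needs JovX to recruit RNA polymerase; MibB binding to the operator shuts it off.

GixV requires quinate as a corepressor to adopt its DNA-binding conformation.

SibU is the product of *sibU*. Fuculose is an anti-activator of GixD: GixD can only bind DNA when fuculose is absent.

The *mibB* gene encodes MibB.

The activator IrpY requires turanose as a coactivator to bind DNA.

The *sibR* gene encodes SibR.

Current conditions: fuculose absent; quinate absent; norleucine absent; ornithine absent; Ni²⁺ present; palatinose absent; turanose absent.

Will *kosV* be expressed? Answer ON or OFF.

Turanose is absent, so IrpY is inactive.
Ni²⁺ is present, so VorY is inactive.
Palatinose is absent, so KosS is inactive.
With no repressor bound, *sibR* is transcribed.
So SibR is produced and active.
Quinate is absent, so GixV is inactive.
No repressor is bound and SibR is active, so *irpV* is transcribed.
So IrpV is produced and active.
Norleucine is absent, so JovX is inactive.
Ornithine is absent, so GorN is inactive.
Fuculose is absent, so GixD is active.
No repressor is bound and GixD is active, so *mibB* is transcribed.
So MibB is produced and active.
With repressor MibB bound, *sibU* is not transcribed.
So SibU is not produced.
With repressor IrpV bound, *kosV* is not transcribed.

OFF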